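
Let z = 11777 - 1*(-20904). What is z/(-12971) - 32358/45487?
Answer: -1906276265/590011877 ≈ -3.2309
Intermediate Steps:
z = 32681 (z = 11777 + 20904 = 32681)
z/(-12971) - 32358/45487 = 32681/(-12971) - 32358/45487 = 32681*(-1/12971) - 32358*1/45487 = -32681/12971 - 32358/45487 = -1906276265/590011877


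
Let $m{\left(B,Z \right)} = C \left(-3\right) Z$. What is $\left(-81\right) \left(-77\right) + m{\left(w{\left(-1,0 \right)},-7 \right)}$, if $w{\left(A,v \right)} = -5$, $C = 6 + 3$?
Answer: $6426$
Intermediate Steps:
$C = 9$
$m{\left(B,Z \right)} = - 27 Z$ ($m{\left(B,Z \right)} = 9 \left(-3\right) Z = - 27 Z$)
$\left(-81\right) \left(-77\right) + m{\left(w{\left(-1,0 \right)},-7 \right)} = \left(-81\right) \left(-77\right) - -189 = 6237 + 189 = 6426$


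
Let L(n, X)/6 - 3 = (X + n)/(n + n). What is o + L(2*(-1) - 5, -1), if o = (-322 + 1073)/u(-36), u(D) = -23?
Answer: -1807/161 ≈ -11.224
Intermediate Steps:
L(n, X) = 18 + 3*(X + n)/n (L(n, X) = 18 + 6*((X + n)/(n + n)) = 18 + 6*((X + n)/((2*n))) = 18 + 6*((X + n)*(1/(2*n))) = 18 + 6*((X + n)/(2*n)) = 18 + 3*(X + n)/n)
o = -751/23 (o = (-322 + 1073)/(-23) = 751*(-1/23) = -751/23 ≈ -32.652)
o + L(2*(-1) - 5, -1) = -751/23 + (21 + 3*(-1)/(2*(-1) - 5)) = -751/23 + (21 + 3*(-1)/(-2 - 5)) = -751/23 + (21 + 3*(-1)/(-7)) = -751/23 + (21 + 3*(-1)*(-⅐)) = -751/23 + (21 + 3/7) = -751/23 + 150/7 = -1807/161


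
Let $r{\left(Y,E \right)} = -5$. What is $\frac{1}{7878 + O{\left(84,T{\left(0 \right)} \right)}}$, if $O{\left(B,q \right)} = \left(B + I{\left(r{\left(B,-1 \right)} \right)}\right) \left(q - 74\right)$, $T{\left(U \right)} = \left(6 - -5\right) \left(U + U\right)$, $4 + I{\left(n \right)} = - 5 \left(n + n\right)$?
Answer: $- \frac{1}{1742} \approx -0.00057405$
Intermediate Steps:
$I{\left(n \right)} = -4 - 10 n$ ($I{\left(n \right)} = -4 - 5 \left(n + n\right) = -4 - 5 \cdot 2 n = -4 - 10 n$)
$T{\left(U \right)} = 22 U$ ($T{\left(U \right)} = \left(6 + 5\right) 2 U = 11 \cdot 2 U = 22 U$)
$O{\left(B,q \right)} = \left(-74 + q\right) \left(46 + B\right)$ ($O{\left(B,q \right)} = \left(B - -46\right) \left(q - 74\right) = \left(B + \left(-4 + 50\right)\right) \left(-74 + q\right) = \left(B + 46\right) \left(-74 + q\right) = \left(46 + B\right) \left(-74 + q\right) = \left(-74 + q\right) \left(46 + B\right)$)
$\frac{1}{7878 + O{\left(84,T{\left(0 \right)} \right)}} = \frac{1}{7878 + \left(-3404 - 6216 + 46 \cdot 22 \cdot 0 + 84 \cdot 22 \cdot 0\right)} = \frac{1}{7878 + \left(-3404 - 6216 + 46 \cdot 0 + 84 \cdot 0\right)} = \frac{1}{7878 + \left(-3404 - 6216 + 0 + 0\right)} = \frac{1}{7878 - 9620} = \frac{1}{-1742} = - \frac{1}{1742}$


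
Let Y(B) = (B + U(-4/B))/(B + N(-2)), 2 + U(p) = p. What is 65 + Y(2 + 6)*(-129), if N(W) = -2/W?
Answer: -83/6 ≈ -13.833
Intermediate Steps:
U(p) = -2 + p
Y(B) = (-2 + B - 4/B)/(1 + B) (Y(B) = (B + (-2 - 4/B))/(B - 2/(-2)) = (-2 + B - 4/B)/(B - 2*(-½)) = (-2 + B - 4/B)/(B + 1) = (-2 + B - 4/B)/(1 + B))
65 + Y(2 + 6)*(-129) = 65 + ((-4 - (2 + 6)*(2 - (2 + 6)))/((2 + 6)*(1 + (2 + 6))))*(-129) = 65 + ((-4 - 1*8*(2 - 1*8))/(8*(1 + 8)))*(-129) = 65 + ((⅛)*(-4 - 1*8*(2 - 8))/9)*(-129) = 65 + ((⅛)*(⅑)*(-4 - 1*8*(-6)))*(-129) = 65 + ((⅛)*(⅑)*(-4 + 48))*(-129) = 65 + ((⅛)*(⅑)*44)*(-129) = 65 + (11/18)*(-129) = 65 - 473/6 = -83/6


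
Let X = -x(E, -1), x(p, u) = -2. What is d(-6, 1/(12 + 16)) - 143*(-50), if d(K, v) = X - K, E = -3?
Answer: 7158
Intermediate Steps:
X = 2 (X = -1*(-2) = 2)
d(K, v) = 2 - K
d(-6, 1/(12 + 16)) - 143*(-50) = (2 - 1*(-6)) - 143*(-50) = (2 + 6) + 7150 = 8 + 7150 = 7158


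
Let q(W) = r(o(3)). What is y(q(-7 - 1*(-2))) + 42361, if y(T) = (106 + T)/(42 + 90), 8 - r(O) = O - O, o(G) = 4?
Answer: 931961/22 ≈ 42362.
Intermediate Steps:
r(O) = 8 (r(O) = 8 - (O - O) = 8 - 1*0 = 8 + 0 = 8)
q(W) = 8
y(T) = 53/66 + T/132 (y(T) = (106 + T)/132 = (106 + T)*(1/132) = 53/66 + T/132)
y(q(-7 - 1*(-2))) + 42361 = (53/66 + (1/132)*8) + 42361 = (53/66 + 2/33) + 42361 = 19/22 + 42361 = 931961/22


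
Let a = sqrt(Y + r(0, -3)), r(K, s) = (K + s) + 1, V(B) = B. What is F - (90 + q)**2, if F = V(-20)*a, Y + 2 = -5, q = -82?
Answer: -64 - 60*I ≈ -64.0 - 60.0*I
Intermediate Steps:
Y = -7 (Y = -2 - 5 = -7)
r(K, s) = 1 + K + s
a = 3*I (a = sqrt(-7 + (1 + 0 - 3)) = sqrt(-7 - 2) = sqrt(-9) = 3*I ≈ 3.0*I)
F = -60*I ≈ -60.0*I
F - (90 + q)**2 = -60*I - (90 - 82)**2 = -60*I - 1*8**2 = -60*I - 1*64 = -60*I - 64 = -64 - 60*I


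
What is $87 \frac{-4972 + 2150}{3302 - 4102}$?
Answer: $\frac{122757}{400} \approx 306.89$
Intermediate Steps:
$87 \frac{-4972 + 2150}{3302 - 4102} = 87 \left(- \frac{2822}{-800}\right) = 87 \left(\left(-2822\right) \left(- \frac{1}{800}\right)\right) = 87 \cdot \frac{1411}{400} = \frac{122757}{400}$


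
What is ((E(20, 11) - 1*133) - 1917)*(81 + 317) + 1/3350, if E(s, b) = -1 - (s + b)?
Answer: -2775930599/3350 ≈ -8.2864e+5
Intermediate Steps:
E(s, b) = -1 - b - s (E(s, b) = -1 - (b + s) = -1 + (-b - s) = -1 - b - s)
((E(20, 11) - 1*133) - 1917)*(81 + 317) + 1/3350 = (((-1 - 1*11 - 1*20) - 1*133) - 1917)*(81 + 317) + 1/3350 = (((-1 - 11 - 20) - 133) - 1917)*398 + 1/3350 = ((-32 - 133) - 1917)*398 + 1/3350 = (-165 - 1917)*398 + 1/3350 = -2082*398 + 1/3350 = -828636 + 1/3350 = -2775930599/3350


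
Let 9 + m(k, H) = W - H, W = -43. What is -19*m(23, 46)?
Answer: 1862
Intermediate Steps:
m(k, H) = -52 - H (m(k, H) = -9 + (-43 - H) = -52 - H)
-19*m(23, 46) = -19*(-52 - 1*46) = -19*(-52 - 46) = -19*(-98) = 1862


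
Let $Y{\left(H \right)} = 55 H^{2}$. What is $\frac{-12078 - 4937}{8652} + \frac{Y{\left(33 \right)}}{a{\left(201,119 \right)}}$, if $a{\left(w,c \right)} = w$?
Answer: $\frac{171597175}{579684} \approx 296.02$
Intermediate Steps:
$\frac{-12078 - 4937}{8652} + \frac{Y{\left(33 \right)}}{a{\left(201,119 \right)}} = \frac{-12078 - 4937}{8652} + \frac{55 \cdot 33^{2}}{201} = \left(-12078 - 4937\right) \frac{1}{8652} + 55 \cdot 1089 \cdot \frac{1}{201} = \left(-17015\right) \frac{1}{8652} + 59895 \cdot \frac{1}{201} = - \frac{17015}{8652} + \frac{19965}{67} = \frac{171597175}{579684}$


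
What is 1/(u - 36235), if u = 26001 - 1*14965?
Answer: -1/25199 ≈ -3.9684e-5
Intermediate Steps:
u = 11036 (u = 26001 - 14965 = 11036)
1/(u - 36235) = 1/(11036 - 36235) = 1/(-25199) = -1/25199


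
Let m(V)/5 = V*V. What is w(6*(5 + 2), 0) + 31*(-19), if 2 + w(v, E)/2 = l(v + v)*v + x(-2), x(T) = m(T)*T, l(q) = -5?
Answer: -1093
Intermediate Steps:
m(V) = 5*V² (m(V) = 5*(V*V) = 5*V²)
x(T) = 5*T³ (x(T) = (5*T²)*T = 5*T³)
w(v, E) = -84 - 10*v (w(v, E) = -4 + 2*(-5*v + 5*(-2)³) = -4 + 2*(-5*v + 5*(-8)) = -4 + 2*(-5*v - 40) = -4 + 2*(-40 - 5*v) = -4 + (-80 - 10*v) = -84 - 10*v)
w(6*(5 + 2), 0) + 31*(-19) = (-84 - 60*(5 + 2)) + 31*(-19) = (-84 - 60*7) - 589 = (-84 - 10*42) - 589 = (-84 - 420) - 589 = -504 - 589 = -1093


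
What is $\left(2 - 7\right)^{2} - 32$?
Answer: $-7$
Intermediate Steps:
$\left(2 - 7\right)^{2} - 32 = \left(-5\right)^{2} - 32 = 25 - 32 = -7$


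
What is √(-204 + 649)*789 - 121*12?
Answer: -1452 + 789*√445 ≈ 15192.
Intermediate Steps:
√(-204 + 649)*789 - 121*12 = √445*789 - 1452 = 789*√445 - 1452 = -1452 + 789*√445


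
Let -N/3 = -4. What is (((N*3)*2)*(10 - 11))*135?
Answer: -9720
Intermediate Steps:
N = 12 (N = -3*(-4) = 12)
(((N*3)*2)*(10 - 11))*135 = (((12*3)*2)*(10 - 11))*135 = ((36*2)*(-1))*135 = (72*(-1))*135 = -72*135 = -9720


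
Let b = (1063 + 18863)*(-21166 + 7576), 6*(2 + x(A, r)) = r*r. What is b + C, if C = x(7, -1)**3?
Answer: -58491578771/216 ≈ -2.7079e+8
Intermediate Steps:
x(A, r) = -2 + r**2/6 (x(A, r) = -2 + (r*r)/6 = -2 + r**2/6)
C = -1331/216 (C = (-2 + (1/6)*(-1)**2)**3 = (-2 + (1/6)*1)**3 = (-2 + 1/6)**3 = (-11/6)**3 = -1331/216 ≈ -6.1620)
b = -270794340 (b = 19926*(-13590) = -270794340)
b + C = -270794340 - 1331/216 = -58491578771/216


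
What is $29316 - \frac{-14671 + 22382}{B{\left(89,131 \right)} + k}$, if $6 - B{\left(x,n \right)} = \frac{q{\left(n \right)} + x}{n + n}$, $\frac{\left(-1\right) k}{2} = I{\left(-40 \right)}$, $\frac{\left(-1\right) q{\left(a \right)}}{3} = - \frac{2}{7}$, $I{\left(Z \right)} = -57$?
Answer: $\frac{6419283542}{219451} \approx 29252.0$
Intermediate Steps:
$q{\left(a \right)} = \frac{6}{7}$ ($q{\left(a \right)} = - 3 \left(- \frac{2}{7}\right) = - 3 \left(\left(-2\right) \frac{1}{7}\right) = \left(-3\right) \left(- \frac{2}{7}\right) = \frac{6}{7}$)
$k = 114$ ($k = \left(-2\right) \left(-57\right) = 114$)
$B{\left(x,n \right)} = 6 - \frac{\frac{6}{7} + x}{2 n}$ ($B{\left(x,n \right)} = 6 - \frac{\frac{6}{7} + x}{n + n} = 6 - \frac{\frac{6}{7} + x}{2 n}$)
$29316 - \frac{-14671 + 22382}{B{\left(89,131 \right)} + k} = 29316 - \frac{-14671 + 22382}{\frac{-6 - 623 + 84 \cdot 131}{14 \cdot 131} + 114} = 29316 - \frac{7711}{\frac{1}{14} \cdot \frac{1}{131} \left(-6 - 623 + 11004\right) + 114} = 29316 - \frac{7711}{\frac{1}{14} \cdot \frac{1}{131} \cdot 10375 + 114} = 29316 - \frac{7711}{\frac{10375}{1834} + 114} = 29316 - \frac{7711}{\frac{219451}{1834}} = 29316 - 7711 \cdot \frac{1834}{219451} = 29316 - \frac{14141974}{219451} = \frac{6419283542}{219451}$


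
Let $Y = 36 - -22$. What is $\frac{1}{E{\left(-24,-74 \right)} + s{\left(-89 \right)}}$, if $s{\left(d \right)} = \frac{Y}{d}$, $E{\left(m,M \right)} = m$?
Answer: $- \frac{89}{2194} \approx -0.040565$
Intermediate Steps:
$Y = 58$ ($Y = 36 + 22 = 58$)
$s{\left(d \right)} = \frac{58}{d}$
$\frac{1}{E{\left(-24,-74 \right)} + s{\left(-89 \right)}} = \frac{1}{-24 + \frac{58}{-89}} = \frac{1}{-24 + 58 \left(- \frac{1}{89}\right)} = \frac{1}{-24 - \frac{58}{89}} = \frac{1}{- \frac{2194}{89}} = - \frac{89}{2194}$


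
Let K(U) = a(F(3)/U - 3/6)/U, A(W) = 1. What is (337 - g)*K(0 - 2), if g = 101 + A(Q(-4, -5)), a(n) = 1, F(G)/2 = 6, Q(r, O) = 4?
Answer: -235/2 ≈ -117.50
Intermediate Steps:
F(G) = 12 (F(G) = 2*6 = 12)
g = 102 (g = 101 + 1 = 102)
K(U) = 1/U
(337 - g)*K(0 - 2) = (337 - 1*102)/(0 - 2) = (337 - 102)/(-2) = 235*(-½) = -235/2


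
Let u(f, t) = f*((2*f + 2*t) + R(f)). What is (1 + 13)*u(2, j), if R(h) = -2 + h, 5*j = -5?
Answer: 56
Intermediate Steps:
j = -1 (j = (⅕)*(-5) = -1)
u(f, t) = f*(-2 + 2*t + 3*f) (u(f, t) = f*((2*f + 2*t) + (-2 + f)) = f*(-2 + 2*t + 3*f))
(1 + 13)*u(2, j) = (1 + 13)*(2*(-2 + 2*(-1) + 3*2)) = 14*(2*(-2 - 2 + 6)) = 14*(2*2) = 14*4 = 56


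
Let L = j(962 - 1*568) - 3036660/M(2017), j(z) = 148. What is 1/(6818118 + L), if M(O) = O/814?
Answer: 2017/11280601282 ≈ 1.7880e-7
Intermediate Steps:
M(O) = O/814 (M(O) = O*(1/814) = O/814)
L = -2471542724/2017 (L = 148 - 3036660/((1/814)*2017) = 148 - 3036660/2017/814 = 148 - 3036660*814/2017 = 148 - 2471841240/2017 = -2471542724/2017 ≈ -1.2254e+6)
1/(6818118 + L) = 1/(6818118 - 2471542724/2017) = 1/(11280601282/2017) = 2017/11280601282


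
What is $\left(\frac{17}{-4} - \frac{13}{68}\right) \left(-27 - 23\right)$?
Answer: $\frac{3775}{17} \approx 222.06$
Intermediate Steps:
$\left(\frac{17}{-4} - \frac{13}{68}\right) \left(-27 - 23\right) = \left(17 \left(- \frac{1}{4}\right) - \frac{13}{68}\right) \left(-50\right) = \left(- \frac{17}{4} - \frac{13}{68}\right) \left(-50\right) = \left(- \frac{151}{34}\right) \left(-50\right) = \frac{3775}{17}$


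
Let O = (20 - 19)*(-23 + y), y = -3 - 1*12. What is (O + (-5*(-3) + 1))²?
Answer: 484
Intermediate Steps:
y = -15 (y = -3 - 12 = -15)
O = -38 (O = (20 - 19)*(-23 - 15) = 1*(-38) = -38)
(O + (-5*(-3) + 1))² = (-38 + (-5*(-3) + 1))² = (-38 + (15 + 1))² = (-38 + 16)² = (-22)² = 484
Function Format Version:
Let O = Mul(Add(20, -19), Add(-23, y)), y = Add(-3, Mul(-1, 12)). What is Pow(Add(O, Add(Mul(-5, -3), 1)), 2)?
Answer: 484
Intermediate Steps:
y = -15 (y = Add(-3, -12) = -15)
O = -38 (O = Mul(Add(20, -19), Add(-23, -15)) = Mul(1, -38) = -38)
Pow(Add(O, Add(Mul(-5, -3), 1)), 2) = Pow(Add(-38, Add(Mul(-5, -3), 1)), 2) = Pow(Add(-38, Add(15, 1)), 2) = Pow(Add(-38, 16), 2) = Pow(-22, 2) = 484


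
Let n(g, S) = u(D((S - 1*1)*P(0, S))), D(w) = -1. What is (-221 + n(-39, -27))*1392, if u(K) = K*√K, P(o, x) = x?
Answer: -307632 - 1392*I ≈ -3.0763e+5 - 1392.0*I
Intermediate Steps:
u(K) = K^(3/2)
n(g, S) = -I (n(g, S) = (-1)^(3/2) = -I)
(-221 + n(-39, -27))*1392 = (-221 - I)*1392 = -307632 - 1392*I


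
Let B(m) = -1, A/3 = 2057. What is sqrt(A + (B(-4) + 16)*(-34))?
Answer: 3*sqrt(629) ≈ 75.240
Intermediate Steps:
A = 6171 (A = 3*2057 = 6171)
sqrt(A + (B(-4) + 16)*(-34)) = sqrt(6171 + (-1 + 16)*(-34)) = sqrt(6171 + 15*(-34)) = sqrt(6171 - 510) = sqrt(5661) = 3*sqrt(629)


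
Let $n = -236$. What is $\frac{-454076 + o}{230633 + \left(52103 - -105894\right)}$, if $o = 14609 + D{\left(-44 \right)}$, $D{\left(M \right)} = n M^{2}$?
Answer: $- \frac{896363}{388630} \approx -2.3065$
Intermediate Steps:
$D{\left(M \right)} = - 236 M^{2}$
$o = -442287$ ($o = 14609 - 236 \left(-44\right)^{2} = 14609 - 456896 = -442287$)
$\frac{-454076 + o}{230633 + \left(52103 - -105894\right)} = \frac{-454076 - 442287}{230633 + \left(52103 - -105894\right)} = - \frac{896363}{230633 + \left(52103 + 105894\right)} = - \frac{896363}{230633 + 157997} = - \frac{896363}{388630}$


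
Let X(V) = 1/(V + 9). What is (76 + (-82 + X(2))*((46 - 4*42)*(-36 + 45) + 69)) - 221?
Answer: 925534/11 ≈ 84140.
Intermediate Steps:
X(V) = 1/(9 + V)
(76 + (-82 + X(2))*((46 - 4*42)*(-36 + 45) + 69)) - 221 = (76 + (-82 + 1/(9 + 2))*((46 - 4*42)*(-36 + 45) + 69)) - 221 = (76 + (-82 + 1/11)*((46 - 168)*9 + 69)) - 221 = (76 + (-82 + 1/11)*(-122*9 + 69)) - 221 = (76 - 901*(-1098 + 69)/11) - 221 = (76 - 901/11*(-1029)) - 221 = (76 + 927129/11) - 221 = 927965/11 - 221 = 925534/11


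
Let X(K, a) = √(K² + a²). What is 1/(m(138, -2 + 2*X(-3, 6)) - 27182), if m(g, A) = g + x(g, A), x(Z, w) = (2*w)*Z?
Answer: -6899/186956884 - 207*√5/93478442 ≈ -4.1853e-5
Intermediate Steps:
x(Z, w) = 2*Z*w
m(g, A) = g + 2*A*g (m(g, A) = g + 2*g*A = g + 2*A*g)
1/(m(138, -2 + 2*X(-3, 6)) - 27182) = 1/(138*(1 + 2*(-2 + 2*√((-3)² + 6²))) - 27182) = 1/(138*(1 + 2*(-2 + 2*√(9 + 36))) - 27182) = 1/(138*(1 + 2*(-2 + 2*√45)) - 27182) = 1/(138*(1 + 2*(-2 + 2*(3*√5))) - 27182) = 1/(138*(1 + 2*(-2 + 6*√5)) - 27182) = 1/(138*(1 + (-4 + 12*√5)) - 27182) = 1/(138*(-3 + 12*√5) - 27182) = 1/((-414 + 1656*√5) - 27182) = 1/(-27596 + 1656*√5)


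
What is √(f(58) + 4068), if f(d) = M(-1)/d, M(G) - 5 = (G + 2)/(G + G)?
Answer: 3*√1520557/58 ≈ 63.781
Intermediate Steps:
M(G) = 5 + (2 + G)/(2*G) (M(G) = 5 + (G + 2)/(G + G) = 5 + (2 + G)/((2*G)) = 5 + (2 + G)*(1/(2*G)) = 5 + (2 + G)/(2*G))
f(d) = 9/(2*d) (f(d) = (11/2 + 1/(-1))/d = (11/2 - 1)/d = 9/(2*d))
√(f(58) + 4068) = √((9/2)/58 + 4068) = √((9/2)*(1/58) + 4068) = √(9/116 + 4068) = √(471897/116) = 3*√1520557/58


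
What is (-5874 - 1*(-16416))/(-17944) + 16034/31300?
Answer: -5281313/70205900 ≈ -0.075226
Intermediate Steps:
(-5874 - 1*(-16416))/(-17944) + 16034/31300 = (-5874 + 16416)*(-1/17944) + 16034*(1/31300) = 10542*(-1/17944) + 8017/15650 = -5271/8972 + 8017/15650 = -5281313/70205900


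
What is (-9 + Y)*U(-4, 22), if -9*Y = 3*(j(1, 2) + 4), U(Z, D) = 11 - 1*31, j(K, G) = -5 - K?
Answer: 500/3 ≈ 166.67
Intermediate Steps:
U(Z, D) = -20 (U(Z, D) = 11 - 31 = -20)
Y = 2/3 (Y = -((-5 - 1*1) + 4)/3 = -((-5 - 1) + 4)/3 = -(-6 + 4)/3 = -(-2)/3 = -1/9*(-6) = 2/3 ≈ 0.66667)
(-9 + Y)*U(-4, 22) = (-9 + 2/3)*(-20) = -25/3*(-20) = 500/3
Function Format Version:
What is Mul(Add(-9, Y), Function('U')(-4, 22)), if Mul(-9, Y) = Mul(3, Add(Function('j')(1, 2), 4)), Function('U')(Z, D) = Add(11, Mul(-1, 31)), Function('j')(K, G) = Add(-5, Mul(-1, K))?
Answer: Rational(500, 3) ≈ 166.67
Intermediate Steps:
Function('U')(Z, D) = -20 (Function('U')(Z, D) = Add(11, -31) = -20)
Y = Rational(2, 3) (Y = Mul(Rational(-1, 9), Mul(3, Add(Add(-5, Mul(-1, 1)), 4))) = Mul(Rational(-1, 9), Mul(3, Add(Add(-5, -1), 4))) = Mul(Rational(-1, 9), Mul(3, Add(-6, 4))) = Mul(Rational(-1, 9), Mul(3, -2)) = Mul(Rational(-1, 9), -6) = Rational(2, 3) ≈ 0.66667)
Mul(Add(-9, Y), Function('U')(-4, 22)) = Mul(Add(-9, Rational(2, 3)), -20) = Mul(Rational(-25, 3), -20) = Rational(500, 3)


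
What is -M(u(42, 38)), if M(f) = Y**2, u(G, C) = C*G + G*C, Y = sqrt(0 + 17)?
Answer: -17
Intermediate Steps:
Y = sqrt(17) ≈ 4.1231
u(G, C) = 2*C*G (u(G, C) = C*G + C*G = 2*C*G)
M(f) = 17 (M(f) = (sqrt(17))**2 = 17)
-M(u(42, 38)) = -1*17 = -17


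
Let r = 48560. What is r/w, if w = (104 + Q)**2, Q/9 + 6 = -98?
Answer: 3035/43264 ≈ 0.070151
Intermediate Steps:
Q = -936 (Q = -54 + 9*(-98) = -54 - 882 = -936)
w = 692224 (w = (104 - 936)**2 = (-832)**2 = 692224)
r/w = 48560/692224 = 48560*(1/692224) = 3035/43264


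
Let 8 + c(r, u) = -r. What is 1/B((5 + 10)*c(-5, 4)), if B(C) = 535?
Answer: 1/535 ≈ 0.0018692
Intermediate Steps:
c(r, u) = -8 - r
1/B((5 + 10)*c(-5, 4)) = 1/535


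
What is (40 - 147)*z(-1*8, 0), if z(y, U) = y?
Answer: 856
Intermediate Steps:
(40 - 147)*z(-1*8, 0) = (40 - 147)*(-1*8) = -107*(-8) = 856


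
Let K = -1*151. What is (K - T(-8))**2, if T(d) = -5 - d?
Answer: 23716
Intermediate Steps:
K = -151
(K - T(-8))**2 = (-151 - (-5 - 1*(-8)))**2 = (-151 - (-5 + 8))**2 = (-151 - 1*3)**2 = (-151 - 3)**2 = (-154)**2 = 23716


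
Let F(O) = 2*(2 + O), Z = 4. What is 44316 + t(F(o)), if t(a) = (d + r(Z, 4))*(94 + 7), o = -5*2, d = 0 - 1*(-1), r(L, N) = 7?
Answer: 45124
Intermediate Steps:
d = 1 (d = 0 + 1 = 1)
o = -10
F(O) = 4 + 2*O
t(a) = 808 (t(a) = (1 + 7)*(94 + 7) = 8*101 = 808)
44316 + t(F(o)) = 44316 + 808 = 45124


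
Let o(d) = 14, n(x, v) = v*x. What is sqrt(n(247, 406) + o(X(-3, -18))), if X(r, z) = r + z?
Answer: 6*sqrt(2786) ≈ 316.70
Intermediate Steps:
sqrt(n(247, 406) + o(X(-3, -18))) = sqrt(406*247 + 14) = sqrt(100282 + 14) = sqrt(100296) = 6*sqrt(2786)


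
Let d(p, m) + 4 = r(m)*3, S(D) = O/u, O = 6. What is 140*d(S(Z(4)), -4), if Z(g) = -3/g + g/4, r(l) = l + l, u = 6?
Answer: -3920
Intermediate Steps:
r(l) = 2*l
Z(g) = -3/g + g/4 (Z(g) = -3/g + g*(1/4) = -3/g + g/4)
S(D) = 1 (S(D) = 6/6 = 6*(1/6) = 1)
d(p, m) = -4 + 6*m (d(p, m) = -4 + (2*m)*3 = -4 + 6*m)
140*d(S(Z(4)), -4) = 140*(-4 + 6*(-4)) = 140*(-4 - 24) = 140*(-28) = -3920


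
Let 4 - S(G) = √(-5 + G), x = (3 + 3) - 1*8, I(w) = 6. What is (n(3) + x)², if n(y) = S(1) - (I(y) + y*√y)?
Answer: (4 + 2*I + 3*√3)² ≈ 80.569 + 36.785*I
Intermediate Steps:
x = -2 (x = 6 - 8 = -2)
S(G) = 4 - √(-5 + G)
n(y) = -2 - y^(3/2) - 2*I (n(y) = (4 - √(-5 + 1)) - (6 + y*√y) = (4 - √(-4)) - (6 + y^(3/2)) = (4 - 2*I) + (-6 - y^(3/2)) = -2 - y^(3/2) - 2*I)
(n(3) + x)² = ((-2 - 3^(3/2) - 2*I) - 2)² = ((-2 - 3*√3 - 2*I) - 2)² = (-4 - 3*√3 - 2*I)²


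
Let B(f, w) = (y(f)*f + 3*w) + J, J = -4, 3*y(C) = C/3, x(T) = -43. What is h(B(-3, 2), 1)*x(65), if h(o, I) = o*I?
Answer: -129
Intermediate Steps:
y(C) = C/9 (y(C) = (C/3)/3 = C/9)
B(f, w) = -4 + 3*w + f**2/9 (B(f, w) = ((f/9)*f + 3*w) - 4 = (f**2/9 + 3*w) - 4 = (3*w + f**2/9) - 4 = -4 + 3*w + f**2/9)
h(o, I) = I*o
h(B(-3, 2), 1)*x(65) = (1*(-4 + 3*2 + (1/9)*(-3)**2))*(-43) = (1*(-4 + 6 + (1/9)*9))*(-43) = (1*(-4 + 6 + 1))*(-43) = (1*3)*(-43) = 3*(-43) = -129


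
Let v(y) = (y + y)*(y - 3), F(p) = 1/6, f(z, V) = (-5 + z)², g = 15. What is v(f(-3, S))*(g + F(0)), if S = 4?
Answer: 355264/3 ≈ 1.1842e+5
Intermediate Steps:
F(p) = ⅙
v(y) = 2*y*(-3 + y) (v(y) = (2*y)*(-3 + y) = 2*y*(-3 + y))
v(f(-3, S))*(g + F(0)) = (2*(-5 - 3)²*(-3 + (-5 - 3)²))*(15 + ⅙) = (2*(-8)²*(-3 + (-8)²))*(91/6) = (2*64*(-3 + 64))*(91/6) = (2*64*61)*(91/6) = 7808*(91/6) = 355264/3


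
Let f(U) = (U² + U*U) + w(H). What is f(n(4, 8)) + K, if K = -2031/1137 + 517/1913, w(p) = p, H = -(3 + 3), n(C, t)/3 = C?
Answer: 203358456/725027 ≈ 280.48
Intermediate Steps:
n(C, t) = 3*C
H = -6 (H = -1*6 = -6)
K = -1099158/725027 (K = -2031*1/1137 + 517*(1/1913) = -677/379 + 517/1913 = -1099158/725027 ≈ -1.5160)
f(U) = -6 + 2*U² (f(U) = (U² + U*U) - 6 = (U² + U²) - 6 = 2*U² - 6 = -6 + 2*U²)
f(n(4, 8)) + K = (-6 + 2*(3*4)²) - 1099158/725027 = (-6 + 2*12²) - 1099158/725027 = (-6 + 2*144) - 1099158/725027 = (-6 + 288) - 1099158/725027 = 282 - 1099158/725027 = 203358456/725027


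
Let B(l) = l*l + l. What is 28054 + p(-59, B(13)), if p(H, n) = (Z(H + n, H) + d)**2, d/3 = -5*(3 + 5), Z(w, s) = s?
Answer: 60095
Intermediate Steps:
B(l) = l + l**2 (B(l) = l**2 + l = l + l**2)
d = -120 (d = 3*(-5*(3 + 5)) = 3*(-5*8) = 3*(-40) = -120)
p(H, n) = (-120 + H)**2 (p(H, n) = (H - 120)**2 = (-120 + H)**2)
28054 + p(-59, B(13)) = 28054 + (-120 - 59)**2 = 28054 + (-179)**2 = 28054 + 32041 = 60095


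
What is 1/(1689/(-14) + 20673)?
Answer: 14/287733 ≈ 4.8656e-5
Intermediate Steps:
1/(1689/(-14) + 20673) = 1/(1689*(-1/14) + 20673) = 1/(-1689/14 + 20673) = 1/(287733/14) = 14/287733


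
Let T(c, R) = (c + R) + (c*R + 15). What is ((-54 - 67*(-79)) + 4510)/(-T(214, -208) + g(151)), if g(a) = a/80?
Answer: 779920/3559431 ≈ 0.21911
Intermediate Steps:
T(c, R) = 15 + R + c + R*c (T(c, R) = (R + c) + (R*c + 15) = (R + c) + (15 + R*c) = 15 + R + c + R*c)
g(a) = a/80 (g(a) = a*(1/80) = a/80)
((-54 - 67*(-79)) + 4510)/(-T(214, -208) + g(151)) = ((-54 - 67*(-79)) + 4510)/(-(15 - 208 + 214 - 208*214) + (1/80)*151) = ((-54 + 5293) + 4510)/(-(15 - 208 + 214 - 44512) + 151/80) = (5239 + 4510)/(-1*(-44491) + 151/80) = 9749/(44491 + 151/80) = 9749/(3559431/80) = 9749*(80/3559431) = 779920/3559431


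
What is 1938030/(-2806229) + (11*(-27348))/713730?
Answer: -371237068252/333814970695 ≈ -1.1121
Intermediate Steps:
1938030/(-2806229) + (11*(-27348))/713730 = 1938030*(-1/2806229) - 300828*1/713730 = -1938030/2806229 - 50138/118955 = -371237068252/333814970695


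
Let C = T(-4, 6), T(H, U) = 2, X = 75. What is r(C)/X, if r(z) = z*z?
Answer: 4/75 ≈ 0.053333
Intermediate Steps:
C = 2
r(z) = z²
r(C)/X = 2²/75 = 4*(1/75) = 4/75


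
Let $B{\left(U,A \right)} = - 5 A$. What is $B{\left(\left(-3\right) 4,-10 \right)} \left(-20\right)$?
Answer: $-1000$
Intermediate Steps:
$B{\left(\left(-3\right) 4,-10 \right)} \left(-20\right) = \left(-5\right) \left(-10\right) \left(-20\right) = 50 \left(-20\right) = -1000$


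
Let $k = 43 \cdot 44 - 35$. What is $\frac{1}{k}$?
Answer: $\frac{1}{1857} \approx 0.0005385$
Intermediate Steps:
$k = 1857$ ($k = 1892 - 35 = 1857$)
$\frac{1}{k} = \frac{1}{1857}$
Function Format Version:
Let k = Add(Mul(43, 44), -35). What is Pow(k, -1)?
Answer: Rational(1, 1857) ≈ 0.00053850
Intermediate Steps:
k = 1857 (k = Add(1892, -35) = 1857)
Pow(k, -1) = Pow(1857, -1) = Rational(1, 1857)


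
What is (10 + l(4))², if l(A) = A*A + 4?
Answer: 900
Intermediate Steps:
l(A) = 4 + A² (l(A) = A² + 4 = 4 + A²)
(10 + l(4))² = (10 + (4 + 4²))² = (10 + (4 + 16))² = (10 + 20)² = 30² = 900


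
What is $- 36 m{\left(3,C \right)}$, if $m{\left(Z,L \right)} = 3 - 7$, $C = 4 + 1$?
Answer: $144$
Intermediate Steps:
$C = 5$
$m{\left(Z,L \right)} = -4$ ($m{\left(Z,L \right)} = 3 - 7 = -4$)
$- 36 m{\left(3,C \right)} = \left(-36\right) \left(-4\right) = 144$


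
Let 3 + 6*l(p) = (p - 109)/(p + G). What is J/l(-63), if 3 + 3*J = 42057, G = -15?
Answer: -3280212/31 ≈ -1.0581e+5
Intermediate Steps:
l(p) = -½ + (-109 + p)/(6*(-15 + p)) (l(p) = -½ + ((p - 109)/(p - 15))/6 = -½ + ((-109 + p)/(-15 + p))/6 = -½ + (-109 + p)/(6*(-15 + p)))
J = 14018 (J = -1 + (⅓)*42057 = -1 + 14019 = 14018)
J/l(-63) = 14018/(((-32 - 1*(-63))/(3*(-15 - 63)))) = 14018/(((⅓)*(-32 + 63)/(-78))) = 14018/(((⅓)*(-1/78)*31)) = 14018/(-31/234) = 14018*(-234/31) = -3280212/31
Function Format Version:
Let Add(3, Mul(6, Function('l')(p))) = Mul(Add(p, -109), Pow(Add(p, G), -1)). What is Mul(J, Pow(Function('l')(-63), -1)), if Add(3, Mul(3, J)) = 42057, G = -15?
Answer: Rational(-3280212, 31) ≈ -1.0581e+5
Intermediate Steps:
Function('l')(p) = Add(Rational(-1, 2), Mul(Rational(1, 6), Pow(Add(-15, p), -1), Add(-109, p))) (Function('l')(p) = Add(Rational(-1, 2), Mul(Rational(1, 6), Mul(Add(p, -109), Pow(Add(p, -15), -1)))) = Add(Rational(-1, 2), Mul(Rational(1, 6), Mul(Add(-109, p), Pow(Add(-15, p), -1)))) = Add(Rational(-1, 2), Mul(Rational(1, 6), Mul(Pow(Add(-15, p), -1), Add(-109, p)))) = Add(Rational(-1, 2), Mul(Rational(1, 6), Pow(Add(-15, p), -1), Add(-109, p))))
J = 14018 (J = Add(-1, Mul(Rational(1, 3), 42057)) = Add(-1, 14019) = 14018)
Mul(J, Pow(Function('l')(-63), -1)) = Mul(14018, Pow(Mul(Rational(1, 3), Pow(Add(-15, -63), -1), Add(-32, Mul(-1, -63))), -1)) = Mul(14018, Pow(Mul(Rational(1, 3), Pow(-78, -1), Add(-32, 63)), -1)) = Mul(14018, Pow(Mul(Rational(1, 3), Rational(-1, 78), 31), -1)) = Mul(14018, Pow(Rational(-31, 234), -1)) = Mul(14018, Rational(-234, 31)) = Rational(-3280212, 31)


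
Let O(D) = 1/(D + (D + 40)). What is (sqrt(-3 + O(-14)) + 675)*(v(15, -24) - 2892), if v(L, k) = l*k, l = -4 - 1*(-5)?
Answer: -1968300 - 486*I*sqrt(105) ≈ -1.9683e+6 - 4980.0*I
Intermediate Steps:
O(D) = 1/(40 + 2*D) (O(D) = 1/(D + (40 + D)) = 1/(40 + 2*D))
l = 1 (l = -4 + 5 = 1)
v(L, k) = k (v(L, k) = 1*k = k)
(sqrt(-3 + O(-14)) + 675)*(v(15, -24) - 2892) = (sqrt(-3 + 1/(2*(20 - 14))) + 675)*(-24 - 2892) = (sqrt(-3 + (1/2)/6) + 675)*(-2916) = (sqrt(-3 + (1/2)*(1/6)) + 675)*(-2916) = (sqrt(-3 + 1/12) + 675)*(-2916) = (sqrt(-35/12) + 675)*(-2916) = (I*sqrt(105)/6 + 675)*(-2916) = (675 + I*sqrt(105)/6)*(-2916) = -1968300 - 486*I*sqrt(105)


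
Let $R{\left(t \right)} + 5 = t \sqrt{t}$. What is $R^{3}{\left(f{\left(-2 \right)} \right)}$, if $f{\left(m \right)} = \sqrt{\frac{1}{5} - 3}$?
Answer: $- \frac{\left(25 - \sqrt[4]{5} \cdot 14^{\frac{3}{4}} i^{\frac{3}{2}}\right)^{3}}{125} \approx -232.62 + 192.24 i$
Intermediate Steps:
$f{\left(m \right)} = \frac{i \sqrt{70}}{5}$ ($f{\left(m \right)} = \sqrt{\frac{1}{5} - 3} = \sqrt{- \frac{14}{5}} = \frac{i \sqrt{70}}{5}$)
$R{\left(t \right)} = -5 + t^{\frac{3}{2}}$ ($R{\left(t \right)} = -5 + t \sqrt{t} = -5 + t^{\frac{3}{2}}$)
$R^{3}{\left(f{\left(-2 \right)} \right)} = \left(-5 + \left(\frac{i \sqrt{70}}{5}\right)^{\frac{3}{2}}\right)^{3} = \left(-5 + \frac{\sqrt[4]{5} \cdot 14^{\frac{3}{4}} i^{\frac{3}{2}}}{5}\right)^{3}$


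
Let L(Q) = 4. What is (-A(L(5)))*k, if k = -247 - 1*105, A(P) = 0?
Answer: 0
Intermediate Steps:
k = -352 (k = -247 - 105 = -352)
(-A(L(5)))*k = -1*0*(-352) = 0*(-352) = 0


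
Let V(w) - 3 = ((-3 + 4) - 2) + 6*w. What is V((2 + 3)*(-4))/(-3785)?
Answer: 118/3785 ≈ 0.031176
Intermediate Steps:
V(w) = 2 + 6*w (V(w) = 3 + (((-3 + 4) - 2) + 6*w) = 3 + ((1 - 2) + 6*w) = 3 + (-1 + 6*w) = 2 + 6*w)
V((2 + 3)*(-4))/(-3785) = (2 + 6*((2 + 3)*(-4)))/(-3785) = (2 + 6*(5*(-4)))*(-1/3785) = (2 + 6*(-20))*(-1/3785) = (2 - 120)*(-1/3785) = -118*(-1/3785) = 118/3785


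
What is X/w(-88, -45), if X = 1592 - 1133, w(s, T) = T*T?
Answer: 17/75 ≈ 0.22667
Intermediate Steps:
w(s, T) = T**2
X = 459
X/w(-88, -45) = 459/((-45)**2) = 459/2025 = 459*(1/2025) = 17/75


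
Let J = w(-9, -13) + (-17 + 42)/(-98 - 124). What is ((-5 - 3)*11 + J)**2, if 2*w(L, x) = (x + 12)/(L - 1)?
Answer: 38219859001/4928400 ≈ 7755.0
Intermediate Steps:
w(L, x) = (12 + x)/(2*(-1 + L)) (w(L, x) = ((x + 12)/(L - 1))/2 = ((12 + x)/(-1 + L))/2 = (12 + x)/(2*(-1 + L)))
J = -139/2220 (J = (12 - 13)/(2*(-1 - 9)) + (-17 + 42)/(-98 - 124) = (1/2)*(-1)/(-10) + 25/(-222) = (1/2)*(-1/10)*(-1) + 25*(-1/222) = 1/20 - 25/222 = -139/2220 ≈ -0.062613)
((-5 - 3)*11 + J)**2 = ((-5 - 3)*11 - 139/2220)**2 = (-8*11 - 139/2220)**2 = (-88 - 139/2220)**2 = (-195499/2220)**2 = 38219859001/4928400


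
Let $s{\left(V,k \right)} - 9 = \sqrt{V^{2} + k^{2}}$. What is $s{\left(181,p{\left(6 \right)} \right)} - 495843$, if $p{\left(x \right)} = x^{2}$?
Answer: $-495834 + \sqrt{34057} \approx -4.9565 \cdot 10^{5}$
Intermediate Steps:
$s{\left(V,k \right)} = 9 + \sqrt{V^{2} + k^{2}}$
$s{\left(181,p{\left(6 \right)} \right)} - 495843 = \left(9 + \sqrt{181^{2} + \left(6^{2}\right)^{2}}\right) - 495843 = \left(9 + \sqrt{32761 + 36^{2}}\right) - 495843 = \left(9 + \sqrt{32761 + 1296}\right) - 495843 = \left(9 + \sqrt{34057}\right) - 495843 = -495834 + \sqrt{34057}$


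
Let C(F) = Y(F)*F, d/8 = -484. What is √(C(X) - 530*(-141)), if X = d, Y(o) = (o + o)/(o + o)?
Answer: √70858 ≈ 266.19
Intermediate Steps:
d = -3872 (d = 8*(-484) = -3872)
Y(o) = 1 (Y(o) = (2*o)/((2*o)) = (2*o)*(1/(2*o)) = 1)
X = -3872
C(F) = F (C(F) = 1*F = F)
√(C(X) - 530*(-141)) = √(-3872 - 530*(-141)) = √(-3872 + 74730) = √70858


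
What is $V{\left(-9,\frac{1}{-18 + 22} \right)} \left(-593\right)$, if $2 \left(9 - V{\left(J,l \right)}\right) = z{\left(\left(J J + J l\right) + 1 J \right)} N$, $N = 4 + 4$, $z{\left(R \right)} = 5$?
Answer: $6523$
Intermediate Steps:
$N = 8$
$V{\left(J,l \right)} = -11$ ($V{\left(J,l \right)} = 9 - \frac{5 \cdot 8}{2} = 9 - 20 = -11$)
$V{\left(-9,\frac{1}{-18 + 22} \right)} \left(-593\right) = \left(-11\right) \left(-593\right) = 6523$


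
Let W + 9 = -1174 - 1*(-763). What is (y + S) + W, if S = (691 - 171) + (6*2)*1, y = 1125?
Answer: 1237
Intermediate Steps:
W = -420 (W = -9 + (-1174 - 1*(-763)) = -9 + (-1174 + 763) = -9 - 411 = -420)
S = 532 (S = 520 + 12*1 = 520 + 12 = 532)
(y + S) + W = (1125 + 532) - 420 = 1657 - 420 = 1237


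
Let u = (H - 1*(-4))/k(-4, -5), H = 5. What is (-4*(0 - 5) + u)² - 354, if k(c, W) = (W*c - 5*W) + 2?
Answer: 118615/2209 ≈ 53.696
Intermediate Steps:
k(c, W) = 2 - 5*W + W*c (k(c, W) = (-5*W + W*c) + 2 = 2 - 5*W + W*c)
u = 9/47 (u = (5 - 1*(-4))/(2 - 5*(-5) - 5*(-4)) = (5 + 4)/(2 + 25 + 20) = 9/47 ≈ 0.19149)
(-4*(0 - 5) + u)² - 354 = (-4*(0 - 5) + 9/47)² - 354 = (-4*(-5) + 9/47)² - 354 = (20 + 9/47)² - 354 = (949/47)² - 354 = 900601/2209 - 354 = 118615/2209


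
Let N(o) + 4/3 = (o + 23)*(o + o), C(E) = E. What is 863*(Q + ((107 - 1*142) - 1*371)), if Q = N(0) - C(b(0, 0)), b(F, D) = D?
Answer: -1054586/3 ≈ -3.5153e+5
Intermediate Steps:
N(o) = -4/3 + 2*o*(23 + o) (N(o) = -4/3 + (o + 23)*(o + o) = -4/3 + (23 + o)*(2*o) = -4/3 + 2*o*(23 + o))
Q = -4/3 (Q = (-4/3 + 2*0² + 46*0) - 1*0 = (-4/3 + 2*0 + 0) + 0 = (-4/3 + 0 + 0) + 0 = -4/3 + 0 = -4/3 ≈ -1.3333)
863*(Q + ((107 - 1*142) - 1*371)) = 863*(-4/3 + ((107 - 1*142) - 1*371)) = 863*(-4/3 + ((107 - 142) - 371)) = 863*(-4/3 + (-35 - 371)) = 863*(-4/3 - 406) = 863*(-1222/3) = -1054586/3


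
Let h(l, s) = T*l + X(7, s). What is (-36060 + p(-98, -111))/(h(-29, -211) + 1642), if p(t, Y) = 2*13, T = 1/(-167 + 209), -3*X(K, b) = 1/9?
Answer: -13620852/620401 ≈ -21.955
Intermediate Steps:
X(K, b) = -1/27 (X(K, b) = -1/3/9 = -1/3*1/9 = -1/27)
T = 1/42 ≈ 0.023810
p(t, Y) = 26
h(l, s) = -1/27 + l/42 (h(l, s) = l/42 - 1/27 = -1/27 + l/42)
(-36060 + p(-98, -111))/(h(-29, -211) + 1642) = (-36060 + 26)/((-1/27 + (1/42)*(-29)) + 1642) = -36034/((-1/27 - 29/42) + 1642) = -36034/(-275/378 + 1642) = -36034/620401/378 = -36034*378/620401 = -13620852/620401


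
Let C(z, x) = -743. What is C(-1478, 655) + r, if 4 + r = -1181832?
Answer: -1182579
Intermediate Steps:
r = -1181836 (r = -4 - 1181832 = -1181836)
C(-1478, 655) + r = -743 - 1181836 = -1182579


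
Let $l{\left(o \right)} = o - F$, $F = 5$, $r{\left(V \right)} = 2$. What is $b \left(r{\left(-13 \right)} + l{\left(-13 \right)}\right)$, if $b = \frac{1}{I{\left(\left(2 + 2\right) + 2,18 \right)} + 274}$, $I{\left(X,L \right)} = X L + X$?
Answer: $- \frac{4}{97} \approx -0.041237$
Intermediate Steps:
$I{\left(X,L \right)} = X + L X$ ($I{\left(X,L \right)} = L X + X = X + L X$)
$b = \frac{1}{388}$ ($b = \frac{1}{\left(\left(2 + 2\right) + 2\right) \left(1 + 18\right) + 274} = \frac{1}{\left(4 + 2\right) 19 + 274} = \frac{1}{6 \cdot 19 + 274} = \frac{1}{114 + 274} = \frac{1}{388} \approx 0.0025773$)
$l{\left(o \right)} = -5 + o$ ($l{\left(o \right)} = o - 5 = -5 + o$)
$b \left(r{\left(-13 \right)} + l{\left(-13 \right)}\right) = \frac{2 - 18}{388} = \frac{1}{388} \left(-16\right) = - \frac{4}{97}$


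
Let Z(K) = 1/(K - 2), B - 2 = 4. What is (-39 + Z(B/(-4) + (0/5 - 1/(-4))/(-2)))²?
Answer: 1297321/841 ≈ 1542.6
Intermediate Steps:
B = 6 (B = 2 + 4 = 6)
Z(K) = 1/(-2 + K)
(-39 + Z(B/(-4) + (0/5 - 1/(-4))/(-2)))² = (-39 + 1/(-2 + (6/(-4) + (0/5 - 1/(-4))/(-2))))² = (-39 + 1/(-2 + (6*(-¼) + (0*(⅕) - 1*(-¼))*(-½))))² = (-39 + 1/(-2 + (-3/2 + (0 + ¼)*(-½))))² = (-39 + 1/(-2 + (-3/2 + (¼)*(-½))))² = (-39 + 1/(-2 + (-3/2 - ⅛)))² = (-39 + 1/(-2 - 13/8))² = (-39 + 1/(-29/8))² = (-39 - 8/29)² = (-1139/29)² = 1297321/841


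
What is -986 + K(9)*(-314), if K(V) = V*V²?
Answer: -229892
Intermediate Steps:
K(V) = V³
-986 + K(9)*(-314) = -986 + 9³*(-314) = -986 + 729*(-314) = -986 - 228906 = -229892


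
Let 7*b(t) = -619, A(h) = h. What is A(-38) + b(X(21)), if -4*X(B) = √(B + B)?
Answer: -885/7 ≈ -126.43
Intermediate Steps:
X(B) = -√2*√B/4 (X(B) = -√(B + B)/4 = -√2*√B/4)
b(t) = -619/7 (b(t) = (⅐)*(-619) = -619/7)
A(-38) + b(X(21)) = -38 - 619/7 = -885/7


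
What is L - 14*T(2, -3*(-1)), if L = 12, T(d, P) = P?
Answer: -30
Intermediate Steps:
L - 14*T(2, -3*(-1)) = 12 - (-42)*(-1) = 12 - 14*3 = 12 - 42 = -30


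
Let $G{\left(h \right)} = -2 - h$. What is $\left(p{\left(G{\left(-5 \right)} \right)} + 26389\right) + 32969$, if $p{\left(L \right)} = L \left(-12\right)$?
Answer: $59322$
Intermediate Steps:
$p{\left(L \right)} = - 12 L$
$\left(p{\left(G{\left(-5 \right)} \right)} + 26389\right) + 32969 = \left(- 12 \left(-2 - -5\right) + 26389\right) + 32969 = \left(- 12 \left(-2 + 5\right) + 26389\right) + 32969 = \left(\left(-12\right) 3 + 26389\right) + 32969 = \left(-36 + 26389\right) + 32969 = 26353 + 32969 = 59322$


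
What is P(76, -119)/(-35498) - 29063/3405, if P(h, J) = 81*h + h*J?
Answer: -510922367/60435345 ≈ -8.4540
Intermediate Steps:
P(h, J) = 81*h + J*h
P(76, -119)/(-35498) - 29063/3405 = (76*(81 - 119))/(-35498) - 29063/3405 = (76*(-38))*(-1/35498) - 29063*1/3405 = -2888*(-1/35498) - 29063/3405 = 1444/17749 - 29063/3405 = -510922367/60435345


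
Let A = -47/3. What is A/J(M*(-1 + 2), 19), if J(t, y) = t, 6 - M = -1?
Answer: -47/21 ≈ -2.2381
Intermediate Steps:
M = 7 (M = 6 - 1*(-1) = 6 + 1 = 7)
A = -47/3 (A = -47*⅓ = -47/3 ≈ -15.667)
A/J(M*(-1 + 2), 19) = -47/3/(7*(-1 + 2)) = -47/3/(7*1) = -47/3/7 = (⅐)*(-47/3) = -47/21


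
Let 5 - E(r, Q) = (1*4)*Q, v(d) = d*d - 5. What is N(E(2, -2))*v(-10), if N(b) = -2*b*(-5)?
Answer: 12350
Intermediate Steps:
v(d) = -5 + d² (v(d) = d² - 5 = -5 + d²)
E(r, Q) = 5 - 4*Q (E(r, Q) = 5 - 1*4*Q = 5 - 4*Q)
N(b) = 10*b
N(E(2, -2))*v(-10) = (10*(5 - 4*(-2)))*(-5 + (-10)²) = (10*(5 + 8))*(-5 + 100) = (10*13)*95 = 130*95 = 12350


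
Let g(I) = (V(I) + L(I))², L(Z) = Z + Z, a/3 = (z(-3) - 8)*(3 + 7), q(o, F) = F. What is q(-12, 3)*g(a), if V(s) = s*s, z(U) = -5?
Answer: 68693227200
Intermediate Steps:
V(s) = s²
a = -390 (a = 3*((-5 - 8)*(3 + 7)) = 3*(-13*10) = 3*(-130) = -390)
L(Z) = 2*Z
g(I) = (I² + 2*I)²
q(-12, 3)*g(a) = 3*((-390)²*(2 - 390)²) = 3*(152100*(-388)²) = 3*(152100*150544) = 3*22897742400 = 68693227200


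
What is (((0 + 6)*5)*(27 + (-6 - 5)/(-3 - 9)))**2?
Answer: 2805625/4 ≈ 7.0141e+5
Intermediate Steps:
(((0 + 6)*5)*(27 + (-6 - 5)/(-3 - 9)))**2 = ((6*5)*(27 - 11/(-12)))**2 = (30*(27 - 11*(-1/12)))**2 = (30*(27 + 11/12))**2 = (30*(335/12))**2 = (1675/2)**2 = 2805625/4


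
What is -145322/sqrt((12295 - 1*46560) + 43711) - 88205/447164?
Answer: -88205/447164 - 72661*sqrt(9446)/4723 ≈ -1495.4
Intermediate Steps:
-145322/sqrt((12295 - 1*46560) + 43711) - 88205/447164 = -145322/sqrt((12295 - 46560) + 43711) - 88205*1/447164 = -145322/sqrt(-34265 + 43711) - 88205/447164 = -145322*sqrt(9446)/9446 - 88205/447164 = -72661*sqrt(9446)/4723 - 88205/447164 = -88205/447164 - 72661*sqrt(9446)/4723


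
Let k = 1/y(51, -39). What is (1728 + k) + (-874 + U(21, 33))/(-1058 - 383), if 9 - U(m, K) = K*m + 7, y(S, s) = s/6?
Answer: 32388087/18733 ≈ 1728.9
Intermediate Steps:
y(S, s) = s/6 (y(S, s) = s*(⅙) = s/6)
U(m, K) = 2 - K*m (U(m, K) = 9 - (K*m + 7) = 9 - (7 + K*m) = 9 + (-7 - K*m) = 2 - K*m)
k = -2/13 (k = 1/((⅙)*(-39)) = 1/(-13/2) = -2/13 ≈ -0.15385)
(1728 + k) + (-874 + U(21, 33))/(-1058 - 383) = (1728 - 2/13) + (-874 + (2 - 1*33*21))/(-1058 - 383) = 22462/13 + (-874 + (2 - 693))/(-1441) = 22462/13 + (-874 - 691)*(-1/1441) = 22462/13 - 1565*(-1/1441) = 22462/13 + 1565/1441 = 32388087/18733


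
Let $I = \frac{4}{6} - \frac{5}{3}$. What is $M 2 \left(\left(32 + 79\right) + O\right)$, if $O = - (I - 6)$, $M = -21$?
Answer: $-4956$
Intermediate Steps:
$I = -1$ ($I = 4 \cdot \frac{1}{6} - \frac{5}{3} = \frac{2}{3} - \frac{5}{3} = -1$)
$O = 7$ ($O = - (-1 - 6) = \left(-1\right) \left(-7\right) = 7$)
$M 2 \left(\left(32 + 79\right) + O\right) = \left(-21\right) 2 \left(\left(32 + 79\right) + 7\right) = - 42 \left(111 + 7\right) = \left(-42\right) 118 = -4956$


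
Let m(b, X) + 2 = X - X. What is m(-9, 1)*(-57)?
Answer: 114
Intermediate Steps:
m(b, X) = -2 (m(b, X) = -2 + (X - X) = -2 + 0 = -2)
m(-9, 1)*(-57) = -2*(-57) = 114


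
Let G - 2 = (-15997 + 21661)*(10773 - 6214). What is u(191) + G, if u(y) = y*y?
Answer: 25858659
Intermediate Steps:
u(y) = y**2
G = 25822178 (G = 2 + (-15997 + 21661)*(10773 - 6214) = 2 + 5664*4559 = 2 + 25822176 = 25822178)
u(191) + G = 191**2 + 25822178 = 36481 + 25822178 = 25858659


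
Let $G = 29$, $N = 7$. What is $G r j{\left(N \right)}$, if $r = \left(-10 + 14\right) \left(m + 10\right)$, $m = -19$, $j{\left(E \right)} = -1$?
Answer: $1044$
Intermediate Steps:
$r = -36$ ($r = \left(-10 + 14\right) \left(-19 + 10\right) = 4 \left(-9\right) = -36$)
$G r j{\left(N \right)} = 29 \left(-36\right) \left(-1\right) = \left(-1044\right) \left(-1\right) = 1044$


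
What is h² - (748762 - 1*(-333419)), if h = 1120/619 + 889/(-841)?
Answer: -293273597929126980/271002495241 ≈ -1.0822e+6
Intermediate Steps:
h = 391629/520579 (h = 1120*(1/619) + 889*(-1/841) = 1120/619 - 889/841 = 391629/520579 ≈ 0.75229)
h² - (748762 - 1*(-333419)) = (391629/520579)² - (748762 - 1*(-333419)) = 153373273641/271002495241 - (748762 + 333419) = 153373273641/271002495241 - 1*1082181 = 153373273641/271002495241 - 1082181 = -293273597929126980/271002495241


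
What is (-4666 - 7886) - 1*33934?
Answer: -46486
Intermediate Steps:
(-4666 - 7886) - 1*33934 = -12552 - 33934 = -46486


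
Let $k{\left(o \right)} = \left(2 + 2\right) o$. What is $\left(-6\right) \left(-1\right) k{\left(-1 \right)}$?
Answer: $-24$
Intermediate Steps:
$k{\left(o \right)} = 4 o$
$\left(-6\right) \left(-1\right) k{\left(-1 \right)} = \left(-6\right) \left(-1\right) 4 \left(-1\right) = 6 \left(-4\right) = -24$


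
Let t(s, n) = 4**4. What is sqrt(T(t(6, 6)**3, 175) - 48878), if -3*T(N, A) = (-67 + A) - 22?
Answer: 4*I*sqrt(27510)/3 ≈ 221.15*I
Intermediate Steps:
t(s, n) = 256
T(N, A) = 89/3 - A/3 (T(N, A) = -((-67 + A) - 22)/3 = -(-89 + A)/3 = 89/3 - A/3)
sqrt(T(t(6, 6)**3, 175) - 48878) = sqrt((89/3 - 1/3*175) - 48878) = sqrt((89/3 - 175/3) - 48878) = sqrt(-86/3 - 48878) = sqrt(-146720/3) = 4*I*sqrt(27510)/3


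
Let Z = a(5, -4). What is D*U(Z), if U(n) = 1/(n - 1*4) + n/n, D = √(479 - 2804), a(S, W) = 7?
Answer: 20*I*√93/3 ≈ 64.291*I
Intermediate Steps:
D = 5*I*√93 (D = √(-2325) = 5*I*√93 ≈ 48.218*I)
Z = 7
U(n) = 1 + 1/(-4 + n) (U(n) = 1/(n - 4) + 1 = 1/(-4 + n) + 1 = 1 + 1/(-4 + n))
D*U(Z) = (5*I*√93)*((-3 + 7)/(-4 + 7)) = (5*I*√93)*(4/3) = 20*I*√93/3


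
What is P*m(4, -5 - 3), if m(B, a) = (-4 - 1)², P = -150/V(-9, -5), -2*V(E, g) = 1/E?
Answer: -67500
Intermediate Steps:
V(E, g) = -1/(2*E)
P = -2700 (P = -150/((-½/(-9))) = -150/((-½*(-⅑))) = -150/1/18 = -150*18 = -2700)
m(B, a) = 25 (m(B, a) = (-5)² = 25)
P*m(4, -5 - 3) = -2700*25 = -67500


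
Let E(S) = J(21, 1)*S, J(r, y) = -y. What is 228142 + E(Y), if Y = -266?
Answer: 228408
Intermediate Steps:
E(S) = -S (E(S) = (-1*1)*S = -S)
228142 + E(Y) = 228142 - 1*(-266) = 228142 + 266 = 228408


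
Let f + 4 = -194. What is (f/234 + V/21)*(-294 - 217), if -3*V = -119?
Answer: -62342/117 ≈ -532.84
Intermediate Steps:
f = -198 (f = -4 - 194 = -198)
V = 119/3 (V = -⅓*(-119) = 119/3 ≈ 39.667)
(f/234 + V/21)*(-294 - 217) = (-198/234 + (119/3)/21)*(-294 - 217) = (-198*1/234 + (119/3)*(1/21))*(-511) = (-11/13 + 17/9)*(-511) = (122/117)*(-511) = -62342/117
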